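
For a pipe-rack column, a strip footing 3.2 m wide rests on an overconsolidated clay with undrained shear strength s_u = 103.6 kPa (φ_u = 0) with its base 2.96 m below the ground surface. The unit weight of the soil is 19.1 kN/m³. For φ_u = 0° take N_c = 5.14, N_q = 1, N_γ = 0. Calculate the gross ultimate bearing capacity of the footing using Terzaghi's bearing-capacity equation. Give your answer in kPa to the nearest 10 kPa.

q_ult ≈ 590 kPa

Effective surcharge at the founding depth q = γ·D_f = 19.1 × 2.96 = 56.536 kPa.
q_ult = c·N_c + q·N_q
     = 103.6 × 5.14 + 56.536 × 1
     = 532.5 + 56.536 = 589.04 kPa.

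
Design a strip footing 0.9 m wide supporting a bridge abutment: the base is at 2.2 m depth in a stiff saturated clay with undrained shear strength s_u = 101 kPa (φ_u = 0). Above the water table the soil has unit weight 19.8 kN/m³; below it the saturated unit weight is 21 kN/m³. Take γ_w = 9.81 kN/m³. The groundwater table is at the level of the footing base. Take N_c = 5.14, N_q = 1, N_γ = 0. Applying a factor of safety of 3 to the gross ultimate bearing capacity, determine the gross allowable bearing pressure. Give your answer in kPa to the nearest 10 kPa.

q_all ≈ 190 kPa

Effective surcharge at the founding depth q = γ·D_f = 19.8 × 2.2 = 43.56 kPa.
q_ult = c·N_c + q·N_q
     = 101 × 5.14 + 43.56 × 1
     = 519.14 + 43.56 = 562.7 kPa.
q_all = q_ult / FS = 562.7 / 3 = 187.57 kPa.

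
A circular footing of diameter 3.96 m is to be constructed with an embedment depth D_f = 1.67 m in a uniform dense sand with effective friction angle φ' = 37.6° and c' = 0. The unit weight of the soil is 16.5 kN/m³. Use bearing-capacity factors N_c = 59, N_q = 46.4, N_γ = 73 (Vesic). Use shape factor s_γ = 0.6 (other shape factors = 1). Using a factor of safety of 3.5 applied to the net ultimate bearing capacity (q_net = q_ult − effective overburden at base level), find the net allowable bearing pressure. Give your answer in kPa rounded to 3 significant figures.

q_all(net) ≈ 766 kPa

q = γ·D_f = 16.5 × 1.67 = 27.555 kPa.
q·N_q = 27.555 × 46.4 = 1278.6 kPa
0.5·γ·B·N_γ·s_γ = 0.5 × 16.5 × 3.96 × 73 × 0.6 = 1430.9 kPa
q_ult = 1278.6 + 1430.9 = 2709.5 kPa.
Net ultimate: q_net = 2709.5 − 27.555 = 2681.9 kPa.
q_all(net) = 2681.9 / 3.5 = 766.27 kPa.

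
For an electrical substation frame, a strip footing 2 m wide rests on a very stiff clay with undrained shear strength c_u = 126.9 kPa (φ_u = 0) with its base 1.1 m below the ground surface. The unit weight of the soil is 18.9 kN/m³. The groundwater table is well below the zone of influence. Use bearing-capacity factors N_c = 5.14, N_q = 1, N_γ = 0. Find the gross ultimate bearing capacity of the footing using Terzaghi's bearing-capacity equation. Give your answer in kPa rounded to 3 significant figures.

Overburden at base level: q = 18.9 × 1.1 = 20.79 kPa.
Cohesion term c·N_c = 126.9 × 5.14 = 652.27 kPa; surcharge term q·N_q = 20.79 × 1 = 20.79 kPa.
q_ult = 652.27 + 20.79 = 673.06 kPa.

q_ult ≈ 673 kPa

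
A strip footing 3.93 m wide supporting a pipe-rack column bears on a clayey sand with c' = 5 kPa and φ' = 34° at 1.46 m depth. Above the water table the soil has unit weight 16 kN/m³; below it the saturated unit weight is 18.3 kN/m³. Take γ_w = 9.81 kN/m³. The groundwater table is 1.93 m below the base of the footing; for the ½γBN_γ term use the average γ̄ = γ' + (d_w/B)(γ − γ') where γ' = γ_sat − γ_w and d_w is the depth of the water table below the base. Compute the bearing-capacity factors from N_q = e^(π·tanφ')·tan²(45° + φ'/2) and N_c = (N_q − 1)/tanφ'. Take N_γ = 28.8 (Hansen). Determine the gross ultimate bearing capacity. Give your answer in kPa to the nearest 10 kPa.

tan34° = 0.6745, so N_q = e^(π×0.6745)·tan²(62°) = 8.323 × 3.537 = 29.44.
N_c = (29.44 − 1)/tan34° = 42.16.
Overburden at base level: q = 16 × 1.46 = 23.36 kPa.
The water table is 1.93 m below the base (< B = 3.93 m), so the ½γBN_γ term uses γ̄ = γ' + (d_w/B)(γ − γ') = 8.49 + (1.93/3.93)(16 − 8.49) = 12.178 kN/m³.
Cohesion term c·N_c = 5 × 42.164 = 210.82 kPa; surcharge term q·N_q = 23.36 × 29.44 = 687.71 kPa; self-weight term 0.5·γ·B·N_γ = 0.5 × 12.178 × 3.93 × 28.8 = 689.18 kPa.
q_ult = 210.82 + 687.71 + 689.18 = 1587.7 kPa.

q_ult ≈ 1590 kPa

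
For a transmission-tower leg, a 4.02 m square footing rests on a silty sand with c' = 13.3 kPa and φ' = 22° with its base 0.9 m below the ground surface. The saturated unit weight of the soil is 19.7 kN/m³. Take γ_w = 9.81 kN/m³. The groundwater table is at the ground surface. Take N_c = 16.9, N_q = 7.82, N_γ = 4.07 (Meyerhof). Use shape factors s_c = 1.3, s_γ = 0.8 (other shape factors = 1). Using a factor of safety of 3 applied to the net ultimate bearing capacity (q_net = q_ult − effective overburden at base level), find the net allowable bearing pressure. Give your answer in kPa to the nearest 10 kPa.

γ' = 19.7 − 9.81 = 9.89 kN/m³ (submerged throughout). q = 9.89 × 0.9 = 8.901 kPa; the same γ' applies in the ½γBN_γ term.
c·N_c·s_c = 13.3 × 16.9 × 1.3 = 292.2 kPa
q·N_q = 8.901 × 7.82 = 69.606 kPa
0.5·γ·B·N_γ·s_γ = 0.5 × 9.89 × 4.02 × 4.07 × 0.8 = 64.726 kPa
q_ult = 292.2 + 69.606 + 64.726 = 426.53 kPa.
Net ultimate: q_net = 426.53 − 8.901 = 417.63 kPa.
q_all(net) = 417.63 / 3 = 139.21 kPa.

q_all(net) ≈ 140 kPa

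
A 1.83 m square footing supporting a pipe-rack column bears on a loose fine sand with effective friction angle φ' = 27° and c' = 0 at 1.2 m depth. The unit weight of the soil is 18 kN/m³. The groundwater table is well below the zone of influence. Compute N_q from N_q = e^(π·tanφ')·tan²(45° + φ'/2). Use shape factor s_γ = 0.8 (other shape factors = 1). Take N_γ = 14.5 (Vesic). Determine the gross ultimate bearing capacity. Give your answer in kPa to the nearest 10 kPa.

tan27° = 0.5095, so N_q = e^(π×0.5095)·tan²(58.5°) = 4.957 × 2.663 = 13.2.
Effective surcharge at the founding depth q = γ·D_f = 18 × 1.2 = 21.6 kPa.
q_ult = q·N_q + 0.5·γ·B·N_γ·s_γ
     = 21.6 × 13.199 + 0.5 × 18 × 1.83 × 14.5 × 0.8
     = 285.1 + 191.05 = 476.15 kPa.

q_ult ≈ 480 kPa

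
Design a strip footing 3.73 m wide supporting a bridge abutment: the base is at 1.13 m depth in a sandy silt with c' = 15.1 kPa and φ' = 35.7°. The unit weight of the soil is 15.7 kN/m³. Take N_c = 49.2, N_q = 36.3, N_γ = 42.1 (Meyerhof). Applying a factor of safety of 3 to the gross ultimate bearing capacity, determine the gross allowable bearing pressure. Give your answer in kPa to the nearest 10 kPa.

Overburden at base level: q = 15.7 × 1.13 = 17.741 kPa.
Cohesion term c·N_c = 15.1 × 49.2 = 742.92 kPa; surcharge term q·N_q = 17.741 × 36.3 = 644 kPa; self-weight term 0.5·γ·B·N_γ = 0.5 × 15.7 × 3.73 × 42.1 = 1232.7 kPa.
q_ult = 742.92 + 644 + 1232.7 = 2619.6 kPa.
q_all = q_ult / FS = 2619.6 / 3 = 873.21 kPa.

q_all ≈ 870 kPa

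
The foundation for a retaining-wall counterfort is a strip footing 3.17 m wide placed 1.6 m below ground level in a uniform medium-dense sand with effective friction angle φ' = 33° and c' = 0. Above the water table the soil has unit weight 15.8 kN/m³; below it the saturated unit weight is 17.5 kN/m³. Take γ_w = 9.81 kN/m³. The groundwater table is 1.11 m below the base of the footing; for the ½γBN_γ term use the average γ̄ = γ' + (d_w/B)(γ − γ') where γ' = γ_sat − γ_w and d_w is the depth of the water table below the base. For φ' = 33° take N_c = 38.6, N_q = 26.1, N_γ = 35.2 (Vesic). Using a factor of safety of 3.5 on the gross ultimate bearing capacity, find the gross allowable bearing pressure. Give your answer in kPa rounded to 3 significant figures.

q_all ≈ 356 kPa

q = γ·D_f = 15.8 × 1.6 = 25.28 kPa.
γ' = 7.69 kN/m³; averaging over the depth B below the base, γ̄ = γ' + (d_w/B)(γ − γ') = 10.53 kN/m³.
q·N_q = 25.28 × 26.1 = 659.81 kPa
0.5·γ·B·N_γ = 0.5 × 10.53 × 3.17 × 35.2 = 587.48 kPa
q_ult = 659.81 + 587.48 = 1247.3 kPa.
q_all = 1247.3 / 3.5 = 356.37 kPa.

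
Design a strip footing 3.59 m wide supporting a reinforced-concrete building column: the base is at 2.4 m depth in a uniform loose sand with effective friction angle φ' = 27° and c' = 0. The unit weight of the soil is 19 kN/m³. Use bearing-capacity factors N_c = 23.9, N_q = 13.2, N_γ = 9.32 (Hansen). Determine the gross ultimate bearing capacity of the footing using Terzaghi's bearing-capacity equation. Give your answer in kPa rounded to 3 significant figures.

Overburden at base level: q = 19 × 2.4 = 45.6 kPa.
Surcharge term q·N_q = 45.6 × 13.2 = 601.92 kPa; self-weight term 0.5·γ·B·N_γ = 0.5 × 19 × 3.59 × 9.32 = 317.86 kPa.
q_ult = 601.92 + 317.86 = 919.78 kPa.

q_ult ≈ 920 kPa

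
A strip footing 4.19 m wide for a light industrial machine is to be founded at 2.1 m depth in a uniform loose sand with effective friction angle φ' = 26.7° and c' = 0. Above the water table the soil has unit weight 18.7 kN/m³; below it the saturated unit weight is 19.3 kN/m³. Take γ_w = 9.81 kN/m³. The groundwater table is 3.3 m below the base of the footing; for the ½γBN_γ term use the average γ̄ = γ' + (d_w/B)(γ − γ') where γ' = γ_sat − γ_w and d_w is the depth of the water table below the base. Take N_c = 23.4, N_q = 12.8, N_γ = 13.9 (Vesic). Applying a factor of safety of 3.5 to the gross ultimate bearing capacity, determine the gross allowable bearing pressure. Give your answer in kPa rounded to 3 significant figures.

Effective surcharge at the founding depth q = γ·D_f = 18.7 × 2.1 = 39.27 kPa.
With d_w = 3.3 m < B, γ̄ = 9.49 + (3.3/4.19) × (18.7 − 9.49) = 16.744 kN/m³.
q_ult = q·N_q + 0.5·γ·B·N_γ
     = 39.27 × 12.8 + 0.5 × 16.744 × 4.19 × 13.9
     = 502.66 + 487.58 = 990.24 kPa.
q_all = q_ult / FS = 990.24 / 3.5 = 282.93 kPa.

q_all ≈ 283 kPa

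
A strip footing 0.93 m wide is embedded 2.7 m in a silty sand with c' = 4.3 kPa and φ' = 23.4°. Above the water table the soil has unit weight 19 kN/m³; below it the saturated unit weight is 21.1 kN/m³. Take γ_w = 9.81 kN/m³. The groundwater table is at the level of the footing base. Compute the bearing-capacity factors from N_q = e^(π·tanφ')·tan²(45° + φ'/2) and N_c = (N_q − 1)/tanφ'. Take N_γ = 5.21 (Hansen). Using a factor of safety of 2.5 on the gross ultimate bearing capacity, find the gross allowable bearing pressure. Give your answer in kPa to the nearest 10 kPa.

q_all ≈ 230 kPa

N_q = e^(π·tan23.4°)·tan²(56.7°) = 9.03; N_c = (N_q − 1)/tanφ' = 18.54.
q = γ·D_f = 19 × 2.7 = 51.3 kPa.
For the ½γBN_γ term take γ' = 21.1 − 9.81 = 11.29 kN/m³ (soil below base is submerged).
c·N_c = 4.3 × 18.545 = 79.743 kPa
q·N_q = 51.3 × 9.0251 = 462.99 kPa
0.5·γ·B·N_γ = 0.5 × 11.29 × 0.93 × 5.21 = 27.352 kPa
q_ult = 79.743 + 462.99 + 27.352 = 570.08 kPa.
q_all = 570.08 / 2.5 = 228.03 kPa.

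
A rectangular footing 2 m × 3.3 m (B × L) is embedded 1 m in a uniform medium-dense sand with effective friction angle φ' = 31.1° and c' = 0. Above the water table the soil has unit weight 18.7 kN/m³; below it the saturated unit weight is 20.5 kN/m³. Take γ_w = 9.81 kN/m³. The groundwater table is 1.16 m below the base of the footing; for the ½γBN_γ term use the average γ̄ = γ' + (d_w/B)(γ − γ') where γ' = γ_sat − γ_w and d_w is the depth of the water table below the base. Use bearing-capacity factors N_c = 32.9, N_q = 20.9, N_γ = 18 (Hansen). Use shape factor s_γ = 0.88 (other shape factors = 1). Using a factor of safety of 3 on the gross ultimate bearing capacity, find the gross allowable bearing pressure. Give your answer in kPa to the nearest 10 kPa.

q_all ≈ 210 kPa

Overburden at base level: q = 18.7 × 1 = 18.7 kPa.
The water table is 1.16 m below the base (< B = 2 m), so the ½γBN_γ term uses γ̄ = γ' + (d_w/B)(γ − γ') = 10.69 + (1.16/2)(18.7 − 10.69) = 15.336 kN/m³.
Surcharge term q·N_q = 18.7 × 20.9 = 390.83 kPa; self-weight term 0.5·γ·B·N_γ·s_γ = 0.5 × 15.336 × 2 × 18 × 0.88 = 242.92 kPa.
q_ult = 390.83 + 242.92 = 633.75 kPa.
q_all = 633.75 / 3 = 211.25 kPa.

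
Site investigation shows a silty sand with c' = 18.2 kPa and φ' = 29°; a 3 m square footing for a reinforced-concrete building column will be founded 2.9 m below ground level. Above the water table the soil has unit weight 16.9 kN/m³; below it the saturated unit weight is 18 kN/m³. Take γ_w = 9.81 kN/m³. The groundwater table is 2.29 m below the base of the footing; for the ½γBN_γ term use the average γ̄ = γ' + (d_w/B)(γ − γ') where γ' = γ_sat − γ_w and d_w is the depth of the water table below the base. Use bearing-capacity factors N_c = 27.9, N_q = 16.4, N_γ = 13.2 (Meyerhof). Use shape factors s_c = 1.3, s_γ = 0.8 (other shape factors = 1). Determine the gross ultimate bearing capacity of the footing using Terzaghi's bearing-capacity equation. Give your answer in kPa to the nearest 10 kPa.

q_ult ≈ 1700 kPa

Overburden at base level: q = 16.9 × 2.9 = 49.01 kPa.
The water table is 2.29 m below the base (< B = 3 m), so the ½γBN_γ term uses γ̄ = γ' + (d_w/B)(γ − γ') = 8.19 + (2.29/3)(16.9 − 8.19) = 14.839 kN/m³.
Cohesion term c·N_c·s_c = 18.2 × 27.9 × 1.3 = 660.11 kPa; surcharge term q·N_q = 49.01 × 16.4 = 803.76 kPa; self-weight term 0.5·γ·B·N_γ·s_γ = 0.5 × 14.839 × 3 × 13.2 × 0.8 = 235.04 kPa.
q_ult = 660.11 + 803.76 + 235.04 = 1698.9 kPa.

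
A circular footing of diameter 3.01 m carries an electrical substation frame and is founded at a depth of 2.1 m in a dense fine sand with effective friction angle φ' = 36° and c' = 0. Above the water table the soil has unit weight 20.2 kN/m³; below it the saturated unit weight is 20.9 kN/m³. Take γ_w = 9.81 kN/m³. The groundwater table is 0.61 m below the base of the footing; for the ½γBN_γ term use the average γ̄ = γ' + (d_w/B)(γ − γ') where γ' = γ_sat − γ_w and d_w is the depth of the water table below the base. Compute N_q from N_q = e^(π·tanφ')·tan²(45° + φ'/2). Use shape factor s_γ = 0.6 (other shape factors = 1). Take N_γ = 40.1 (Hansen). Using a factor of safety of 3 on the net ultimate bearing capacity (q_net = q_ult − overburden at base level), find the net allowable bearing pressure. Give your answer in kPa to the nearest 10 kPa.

q_all(net) ≈ 680 kPa

N_q = e^(π·tan36°)·tan²(63°) = 37.75.
Overburden at base level: q = 20.2 × 2.1 = 42.42 kPa.
The water table is 0.61 m below the base (< B = 3.01 m), so the ½γBN_γ term uses γ̄ = γ' + (d_w/B)(γ − γ') = 11.09 + (0.61/3.01)(20.2 − 11.09) = 12.936 kN/m³.
Surcharge term q·N_q = 42.42 × 37.752 = 1601.5 kPa; self-weight term 0.5·γ·B·N_γ·s_γ = 0.5 × 12.936 × 3.01 × 40.1 × 0.6 = 468.42 kPa.
q_ult = 1601.5 + 468.42 = 2069.9 kPa.
q_net = 2069.9 − 42.42 = 2027.5 kPa.
q_all(net) = 2027.5 / 3 = 675.82 kPa.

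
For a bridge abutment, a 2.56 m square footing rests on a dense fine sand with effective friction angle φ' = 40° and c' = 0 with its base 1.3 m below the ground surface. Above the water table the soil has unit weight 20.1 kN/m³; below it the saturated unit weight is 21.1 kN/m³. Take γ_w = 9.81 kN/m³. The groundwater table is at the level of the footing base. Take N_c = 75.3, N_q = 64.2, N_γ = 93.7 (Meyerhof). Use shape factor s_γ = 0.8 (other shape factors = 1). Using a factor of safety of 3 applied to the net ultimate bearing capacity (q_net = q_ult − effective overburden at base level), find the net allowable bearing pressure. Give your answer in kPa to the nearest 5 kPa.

q_all(net) ≈ 910 kPa

q = γ·D_f = 20.1 × 1.3 = 26.13 kPa.
For the ½γBN_γ term take γ' = 21.1 − 9.81 = 11.29 kN/m³ (soil below base is submerged).
q·N_q = 26.13 × 64.2 = 1677.5 kPa
0.5·γ·B·N_γ·s_γ = 0.5 × 11.29 × 2.56 × 93.7 × 0.8 = 1083.3 kPa
q_ult = 1677.5 + 1083.3 = 2760.8 kPa.
Net ultimate: q_net = 2760.8 − 26.13 = 2734.7 kPa.
q_all(net) = 2734.7 / 3 = 911.56 kPa.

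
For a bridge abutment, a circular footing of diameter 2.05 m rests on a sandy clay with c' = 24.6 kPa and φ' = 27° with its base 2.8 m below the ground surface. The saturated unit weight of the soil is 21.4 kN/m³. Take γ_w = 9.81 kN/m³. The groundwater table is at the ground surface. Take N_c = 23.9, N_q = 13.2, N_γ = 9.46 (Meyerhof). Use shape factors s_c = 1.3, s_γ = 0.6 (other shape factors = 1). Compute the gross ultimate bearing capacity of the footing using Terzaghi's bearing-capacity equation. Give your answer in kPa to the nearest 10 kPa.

q_ult ≈ 1260 kPa

With the water table at the surface the whole profile is submerged: γ' = 21.4 − 9.81 = 11.59 kN/m³, so q = γ'·D_f = 32.452 kPa; the same γ' applies in the ½γBN_γ term.
q_ult = c·N_c·s_c + q·N_q + 0.5·γ·B·N_γ·s_γ
     = 24.6 × 23.9 × 1.3 + 32.452 × 13.2 + 0.5 × 11.59 × 2.05 × 9.46 × 0.6
     = 764.32 + 428.37 + 67.429 = 1260.1 kPa.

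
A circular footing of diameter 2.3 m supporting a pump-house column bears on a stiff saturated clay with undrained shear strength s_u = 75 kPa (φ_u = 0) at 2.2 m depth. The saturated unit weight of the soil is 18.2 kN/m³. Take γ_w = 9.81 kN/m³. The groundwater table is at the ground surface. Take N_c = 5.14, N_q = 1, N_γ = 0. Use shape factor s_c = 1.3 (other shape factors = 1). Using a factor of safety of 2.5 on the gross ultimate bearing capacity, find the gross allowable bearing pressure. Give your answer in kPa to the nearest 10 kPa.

q_all ≈ 210 kPa

γ' = 18.2 − 9.81 = 8.39 kN/m³ (submerged throughout). q = 8.39 × 2.2 = 18.458 kPa.
c·N_c·s_c = 75 × 5.14 × 1.3 = 501.15 kPa
q·N_q = 18.458 × 1 = 18.458 kPa
q_ult = 501.15 + 18.458 = 519.61 kPa.
q_all = 519.61 / 2.5 = 207.84 kPa.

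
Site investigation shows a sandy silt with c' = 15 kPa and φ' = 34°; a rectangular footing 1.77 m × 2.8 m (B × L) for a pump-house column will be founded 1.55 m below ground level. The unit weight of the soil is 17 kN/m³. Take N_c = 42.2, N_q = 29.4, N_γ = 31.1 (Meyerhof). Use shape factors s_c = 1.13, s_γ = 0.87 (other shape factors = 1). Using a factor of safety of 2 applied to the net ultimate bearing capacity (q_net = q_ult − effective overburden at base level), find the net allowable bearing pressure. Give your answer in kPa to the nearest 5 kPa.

q_all(net) ≈ 935 kPa

q = γ·D_f = 17 × 1.55 = 26.35 kPa.
c·N_c·s_c = 15 × 42.2 × 1.13 = 715.29 kPa
q·N_q = 26.35 × 29.4 = 774.69 kPa
0.5·γ·B·N_γ·s_γ = 0.5 × 17 × 1.77 × 31.1 × 0.87 = 407.07 kPa
q_ult = 715.29 + 774.69 + 407.07 = 1897.1 kPa.
Net ultimate: q_net = 1897.1 − 26.35 = 1870.7 kPa.
q_all(net) = 1870.7 / 2 = 935.35 kPa.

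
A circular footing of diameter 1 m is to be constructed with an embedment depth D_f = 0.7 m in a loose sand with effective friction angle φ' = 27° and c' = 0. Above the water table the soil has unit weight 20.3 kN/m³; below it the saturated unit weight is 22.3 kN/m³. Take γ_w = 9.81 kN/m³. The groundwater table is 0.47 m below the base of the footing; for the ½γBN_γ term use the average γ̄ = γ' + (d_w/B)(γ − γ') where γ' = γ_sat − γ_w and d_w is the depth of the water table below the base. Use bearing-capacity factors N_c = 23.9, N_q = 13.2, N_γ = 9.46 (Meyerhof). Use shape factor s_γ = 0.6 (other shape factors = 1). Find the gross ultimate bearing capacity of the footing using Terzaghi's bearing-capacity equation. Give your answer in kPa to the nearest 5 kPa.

q_ult ≈ 235 kPa

q = γ·D_f = 20.3 × 0.7 = 14.21 kPa.
γ' = 12.49 kN/m³; averaging over the depth B below the base, γ̄ = γ' + (d_w/B)(γ − γ') = 16.161 kN/m³.
q·N_q = 14.21 × 13.2 = 187.57 kPa
0.5·γ·B·N_γ·s_γ = 0.5 × 16.161 × 1 × 9.46 × 0.6 = 45.864 kPa
q_ult = 187.57 + 45.864 = 233.44 kPa.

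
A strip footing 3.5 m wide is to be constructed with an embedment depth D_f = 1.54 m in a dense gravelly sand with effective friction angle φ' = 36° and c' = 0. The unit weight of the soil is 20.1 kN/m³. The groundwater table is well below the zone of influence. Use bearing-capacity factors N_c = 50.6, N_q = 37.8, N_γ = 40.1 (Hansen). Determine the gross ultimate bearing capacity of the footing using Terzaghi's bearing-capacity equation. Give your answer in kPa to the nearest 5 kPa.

Effective surcharge at the founding depth q = γ·D_f = 20.1 × 1.54 = 30.954 kPa.
q_ult = q·N_q + 0.5·γ·B·N_γ
     = 30.954 × 37.8 + 0.5 × 20.1 × 3.5 × 40.1
     = 1170.1 + 1410.5 = 2580.6 kPa.

q_ult ≈ 2580 kPa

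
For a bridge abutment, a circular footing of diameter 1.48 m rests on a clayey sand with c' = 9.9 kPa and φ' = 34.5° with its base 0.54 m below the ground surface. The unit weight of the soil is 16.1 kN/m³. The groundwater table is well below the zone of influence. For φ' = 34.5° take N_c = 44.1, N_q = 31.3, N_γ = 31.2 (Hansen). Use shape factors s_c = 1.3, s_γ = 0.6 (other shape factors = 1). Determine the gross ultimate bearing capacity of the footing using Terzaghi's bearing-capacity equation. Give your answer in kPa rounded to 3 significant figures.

Overburden at base level: q = 16.1 × 0.54 = 8.694 kPa.
Cohesion term c·N_c·s_c = 9.9 × 44.1 × 1.3 = 567.57 kPa; surcharge term q·N_q = 8.694 × 31.3 = 272.12 kPa; self-weight term 0.5·γ·B·N_γ·s_γ = 0.5 × 16.1 × 1.48 × 31.2 × 0.6 = 223.03 kPa.
q_ult = 567.57 + 272.12 + 223.03 = 1062.7 kPa.

q_ult ≈ 1060 kPa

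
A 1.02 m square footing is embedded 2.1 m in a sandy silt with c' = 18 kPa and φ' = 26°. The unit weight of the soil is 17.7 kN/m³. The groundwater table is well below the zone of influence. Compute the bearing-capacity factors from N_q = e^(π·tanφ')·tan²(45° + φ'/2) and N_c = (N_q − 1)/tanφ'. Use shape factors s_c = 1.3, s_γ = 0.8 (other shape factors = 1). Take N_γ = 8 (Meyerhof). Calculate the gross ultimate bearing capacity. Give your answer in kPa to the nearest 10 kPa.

q_ult ≈ 1020 kPa

tan26° = 0.4877, so N_q = e^(π×0.4877)·tan²(58°) = 4.629 × 2.561 = 11.85.
N_c = (11.85 − 1)/tan26° = 22.25.
Overburden at base level: q = 17.7 × 2.1 = 37.17 kPa.
Cohesion term c·N_c·s_c = 18 × 22.254 × 1.3 = 520.75 kPa; surcharge term q·N_q = 37.17 × 11.854 = 440.62 kPa; self-weight term 0.5·γ·B·N_γ·s_γ = 0.5 × 17.7 × 1.02 × 8 × 0.8 = 57.773 kPa.
q_ult = 520.75 + 440.62 + 57.773 = 1019.1 kPa.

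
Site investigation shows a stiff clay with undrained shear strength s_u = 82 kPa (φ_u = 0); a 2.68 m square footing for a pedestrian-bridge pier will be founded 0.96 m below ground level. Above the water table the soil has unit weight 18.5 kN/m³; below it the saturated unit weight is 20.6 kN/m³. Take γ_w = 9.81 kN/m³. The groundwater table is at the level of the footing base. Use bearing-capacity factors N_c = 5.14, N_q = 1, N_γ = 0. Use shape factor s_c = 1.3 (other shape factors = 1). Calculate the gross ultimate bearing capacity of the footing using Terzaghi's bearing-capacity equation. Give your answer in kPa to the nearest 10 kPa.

Effective surcharge at the founding depth q = γ·D_f = 18.5 × 0.96 = 17.76 kPa.
q_ult = c·N_c·s_c + q·N_q
     = 82 × 5.14 × 1.3 + 17.76 × 1
     = 547.92 + 17.76 = 565.68 kPa.

q_ult ≈ 570 kPa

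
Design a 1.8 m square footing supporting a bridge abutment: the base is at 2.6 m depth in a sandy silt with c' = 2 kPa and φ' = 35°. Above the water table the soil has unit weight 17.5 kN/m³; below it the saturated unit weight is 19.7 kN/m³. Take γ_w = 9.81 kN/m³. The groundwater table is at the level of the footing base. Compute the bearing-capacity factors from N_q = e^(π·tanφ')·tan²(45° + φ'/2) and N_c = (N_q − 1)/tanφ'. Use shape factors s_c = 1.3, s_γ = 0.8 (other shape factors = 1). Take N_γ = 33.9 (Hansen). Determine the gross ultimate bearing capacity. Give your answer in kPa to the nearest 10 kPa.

tan35° = 0.7002, so N_q = e^(π×0.7002)·tan²(62.5°) = 9.023 × 3.69 = 33.3.
N_c = (33.3 − 1)/tan35° = 46.12.
q = γ·D_f = 17.5 × 2.6 = 45.5 kPa.
For the ½γBN_γ term take γ' = 19.7 − 9.81 = 9.89 kN/m³ (soil below base is submerged).
c·N_c·s_c = 2 × 46.124 × 1.3 = 119.92 kPa
q·N_q = 45.5 × 33.296 = 1515 kPa
0.5·γ·B·N_γ·s_γ = 0.5 × 9.89 × 1.8 × 33.9 × 0.8 = 241.4 kPa
q_ult = 119.92 + 1515 + 241.4 = 1876.3 kPa.

q_ult ≈ 1880 kPa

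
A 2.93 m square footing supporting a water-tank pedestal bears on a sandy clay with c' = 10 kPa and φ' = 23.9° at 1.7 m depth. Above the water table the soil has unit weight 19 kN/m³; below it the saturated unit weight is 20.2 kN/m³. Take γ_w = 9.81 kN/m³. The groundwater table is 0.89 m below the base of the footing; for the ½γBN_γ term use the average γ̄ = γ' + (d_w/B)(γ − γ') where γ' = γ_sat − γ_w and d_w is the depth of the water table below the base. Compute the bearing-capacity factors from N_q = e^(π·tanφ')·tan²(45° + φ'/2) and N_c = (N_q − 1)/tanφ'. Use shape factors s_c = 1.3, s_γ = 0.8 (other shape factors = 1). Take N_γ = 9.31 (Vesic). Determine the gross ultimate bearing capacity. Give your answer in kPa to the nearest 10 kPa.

tan23.9° = 0.4431, so N_q = e^(π×0.4431)·tan²(56.95°) = 4.024 × 2.362 = 9.5.
N_c = (9.5 − 1)/tan23.9° = 19.19.
q = γ·D_f = 19 × 1.7 = 32.3 kPa.
γ' = 10.39 kN/m³; averaging over the depth B below the base, γ̄ = γ' + (d_w/B)(γ − γ') = 13.005 kN/m³.
c·N_c·s_c = 10 × 19.191 × 1.3 = 249.48 kPa
q·N_q = 32.3 × 9.5042 = 306.99 kPa
0.5·γ·B·N_γ·s_γ = 0.5 × 13.005 × 2.93 × 9.31 × 0.8 = 141.91 kPa
q_ult = 249.48 + 306.99 + 141.91 = 698.37 kPa.

q_ult ≈ 700 kPa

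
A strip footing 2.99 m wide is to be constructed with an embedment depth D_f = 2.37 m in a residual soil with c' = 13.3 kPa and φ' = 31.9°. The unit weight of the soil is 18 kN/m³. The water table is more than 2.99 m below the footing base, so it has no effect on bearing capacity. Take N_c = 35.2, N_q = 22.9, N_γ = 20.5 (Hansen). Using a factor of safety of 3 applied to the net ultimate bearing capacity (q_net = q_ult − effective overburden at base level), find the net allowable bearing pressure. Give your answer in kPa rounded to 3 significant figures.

q_all(net) ≈ 651 kPa

Effective surcharge at the founding depth q = γ·D_f = 18 × 2.37 = 42.66 kPa.
q_ult = c·N_c + q·N_q + 0.5·γ·B·N_γ
     = 13.3 × 35.2 + 42.66 × 22.9 + 0.5 × 18 × 2.99 × 20.5
     = 468.16 + 976.91 + 551.66 = 1996.7 kPa.
Net ultimate: q_net = 1996.7 − 42.66 = 1954.1 kPa.
q_all(net) = 1954.1 / 3 = 651.36 kPa.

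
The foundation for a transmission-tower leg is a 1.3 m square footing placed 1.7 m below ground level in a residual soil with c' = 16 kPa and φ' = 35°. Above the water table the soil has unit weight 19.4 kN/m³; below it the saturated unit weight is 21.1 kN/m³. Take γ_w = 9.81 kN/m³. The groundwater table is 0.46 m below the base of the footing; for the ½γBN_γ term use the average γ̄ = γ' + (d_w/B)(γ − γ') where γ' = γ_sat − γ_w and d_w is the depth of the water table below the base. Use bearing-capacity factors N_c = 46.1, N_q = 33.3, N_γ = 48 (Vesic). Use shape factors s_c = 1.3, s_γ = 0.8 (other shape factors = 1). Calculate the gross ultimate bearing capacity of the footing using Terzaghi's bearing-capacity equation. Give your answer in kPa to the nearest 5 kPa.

q = γ·D_f = 19.4 × 1.7 = 32.98 kPa.
γ' = 11.29 kN/m³; averaging over the depth B below the base, γ̄ = γ' + (d_w/B)(γ − γ') = 14.16 kN/m³.
c·N_c·s_c = 16 × 46.1 × 1.3 = 958.88 kPa
q·N_q = 32.98 × 33.3 = 1098.2 kPa
0.5·γ·B·N_γ·s_γ = 0.5 × 14.16 × 1.3 × 48 × 0.8 = 353.43 kPa
q_ult = 958.88 + 1098.2 + 353.43 = 2410.5 kPa.

q_ult ≈ 2410 kPa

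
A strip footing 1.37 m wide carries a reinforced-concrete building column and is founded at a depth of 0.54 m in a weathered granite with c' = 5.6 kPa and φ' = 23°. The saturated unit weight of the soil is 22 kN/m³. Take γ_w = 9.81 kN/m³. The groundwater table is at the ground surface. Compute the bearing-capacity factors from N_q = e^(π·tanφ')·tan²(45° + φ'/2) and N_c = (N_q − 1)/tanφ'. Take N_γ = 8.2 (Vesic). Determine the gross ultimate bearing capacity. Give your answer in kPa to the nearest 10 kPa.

tan23° = 0.4245, so N_q = e^(π×0.4245)·tan²(56.5°) = 3.794 × 2.283 = 8.66.
N_c = (8.66 − 1)/tan23° = 18.05.
γ' = 22 − 9.81 = 12.19 kN/m³ (submerged throughout). q = 12.19 × 0.54 = 6.5826 kPa; the same γ' applies in the ½γBN_γ term.
c·N_c = 5.6 × 18.049 = 101.07 kPa
q·N_q = 6.5826 × 8.6612 = 57.013 kPa
0.5·γ·B·N_γ = 0.5 × 12.19 × 1.37 × 8.2 = 68.471 kPa
q_ult = 101.07 + 57.013 + 68.471 = 226.56 kPa.

q_ult ≈ 230 kPa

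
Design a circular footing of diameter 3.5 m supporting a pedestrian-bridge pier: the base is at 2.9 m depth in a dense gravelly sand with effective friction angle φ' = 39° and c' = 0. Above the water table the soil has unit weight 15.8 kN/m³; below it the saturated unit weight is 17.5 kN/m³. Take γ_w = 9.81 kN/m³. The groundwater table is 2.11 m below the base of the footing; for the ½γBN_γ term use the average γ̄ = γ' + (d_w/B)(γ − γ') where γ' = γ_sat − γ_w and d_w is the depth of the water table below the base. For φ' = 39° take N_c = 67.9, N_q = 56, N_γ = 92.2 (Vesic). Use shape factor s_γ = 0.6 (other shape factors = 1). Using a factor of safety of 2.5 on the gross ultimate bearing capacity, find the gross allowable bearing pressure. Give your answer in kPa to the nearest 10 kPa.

Overburden at base level: q = 15.8 × 2.9 = 45.82 kPa.
The water table is 2.11 m below the base (< B = 3.5 m), so the ½γBN_γ term uses γ̄ = γ' + (d_w/B)(γ − γ') = 7.69 + (2.11/3.5)(15.8 − 7.69) = 12.579 kN/m³.
Surcharge term q·N_q = 45.82 × 56 = 2565.9 kPa; self-weight term 0.5·γ·B·N_γ·s_γ = 0.5 × 12.579 × 3.5 × 92.2 × 0.6 = 1217.8 kPa.
q_ult = 2565.9 + 1217.8 = 3783.7 kPa.
q_all = 3783.7 / 2.5 = 1513.5 kPa.

q_all ≈ 1510 kPa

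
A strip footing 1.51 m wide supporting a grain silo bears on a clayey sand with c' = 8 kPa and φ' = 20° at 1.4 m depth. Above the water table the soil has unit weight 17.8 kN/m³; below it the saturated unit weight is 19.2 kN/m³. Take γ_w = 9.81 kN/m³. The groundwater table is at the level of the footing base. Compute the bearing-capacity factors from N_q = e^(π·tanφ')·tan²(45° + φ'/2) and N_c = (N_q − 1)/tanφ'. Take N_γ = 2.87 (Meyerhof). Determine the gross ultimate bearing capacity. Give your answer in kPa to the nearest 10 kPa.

tan20° = 0.364, so N_q = e^(π×0.364)·tan²(55°) = 3.138 × 2.04 = 6.4.
N_c = (6.4 − 1)/tan20° = 14.83.
Overburden at base level: q = 17.8 × 1.4 = 24.92 kPa.
Below the base the soil is submerged, so the ½γBN_γ term uses γ' = 19.2 − 9.81 = 9.39 kN/m³.
Cohesion term c·N_c = 8 × 14.835 = 118.68 kPa; surcharge term q·N_q = 24.92 × 6.3994 = 159.47 kPa; self-weight term 0.5·γ·B·N_γ = 0.5 × 9.39 × 1.51 × 2.87 = 20.347 kPa.
q_ult = 118.68 + 159.47 + 20.347 = 298.5 kPa.

q_ult ≈ 300 kPa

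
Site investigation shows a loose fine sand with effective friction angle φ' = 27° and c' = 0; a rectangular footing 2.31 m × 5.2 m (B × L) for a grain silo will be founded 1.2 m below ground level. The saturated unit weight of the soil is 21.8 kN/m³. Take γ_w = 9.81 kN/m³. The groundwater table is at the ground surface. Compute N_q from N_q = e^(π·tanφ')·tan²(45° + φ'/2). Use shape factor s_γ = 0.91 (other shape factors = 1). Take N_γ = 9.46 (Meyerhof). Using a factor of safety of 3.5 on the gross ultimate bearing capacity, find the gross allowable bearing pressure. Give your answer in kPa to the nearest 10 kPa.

q_all ≈ 90 kPa

N_q = e^(π·tan27°)·tan²(58.5°) = 13.2.
γ' = 21.8 − 9.81 = 11.99 kN/m³ (submerged throughout). q = 11.99 × 1.2 = 14.388 kPa; the same γ' applies in the ½γBN_γ term.
q·N_q = 14.388 × 13.199 = 189.91 kPa
0.5·γ·B·N_γ·s_γ = 0.5 × 11.99 × 2.31 × 9.46 × 0.91 = 119.22 kPa
q_ult = 189.91 + 119.22 = 309.13 kPa.
q_all = 309.13 / 3.5 = 88.321 kPa.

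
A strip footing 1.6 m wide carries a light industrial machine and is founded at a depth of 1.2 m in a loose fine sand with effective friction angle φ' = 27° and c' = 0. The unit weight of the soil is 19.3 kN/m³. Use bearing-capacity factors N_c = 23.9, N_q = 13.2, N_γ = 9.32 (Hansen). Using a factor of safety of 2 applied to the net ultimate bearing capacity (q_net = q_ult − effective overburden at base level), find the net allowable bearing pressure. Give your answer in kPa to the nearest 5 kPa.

Overburden at base level: q = 19.3 × 1.2 = 23.16 kPa.
Surcharge term q·N_q = 23.16 × 13.2 = 305.71 kPa; self-weight term 0.5·γ·B·N_γ = 0.5 × 19.3 × 1.6 × 9.32 = 143.9 kPa.
q_ult = 305.71 + 143.9 = 449.61 kPa.
Net ultimate: q_net = 449.61 − 23.16 = 426.45 kPa.
q_all(net) = 426.45 / 2 = 213.23 kPa.

q_all(net) ≈ 215 kPa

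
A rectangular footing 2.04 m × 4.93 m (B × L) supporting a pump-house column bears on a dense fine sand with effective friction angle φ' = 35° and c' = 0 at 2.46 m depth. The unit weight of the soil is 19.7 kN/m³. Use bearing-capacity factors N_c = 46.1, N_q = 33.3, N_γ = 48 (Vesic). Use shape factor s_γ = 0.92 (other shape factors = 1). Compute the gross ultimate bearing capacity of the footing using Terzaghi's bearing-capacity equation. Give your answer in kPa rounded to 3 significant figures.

Overburden at base level: q = 19.7 × 2.46 = 48.462 kPa.
Surcharge term q·N_q = 48.462 × 33.3 = 1613.8 kPa; self-weight term 0.5·γ·B·N_γ·s_γ = 0.5 × 19.7 × 2.04 × 48 × 0.92 = 887.35 kPa.
q_ult = 1613.8 + 887.35 = 2501.1 kPa.

q_ult ≈ 2500 kPa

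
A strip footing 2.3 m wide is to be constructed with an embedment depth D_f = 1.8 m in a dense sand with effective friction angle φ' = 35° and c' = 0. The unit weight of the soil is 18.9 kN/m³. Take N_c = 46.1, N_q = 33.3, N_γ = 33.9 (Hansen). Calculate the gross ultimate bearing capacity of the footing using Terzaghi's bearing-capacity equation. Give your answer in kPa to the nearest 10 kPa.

q_ult ≈ 1870 kPa

Effective surcharge at the founding depth q = γ·D_f = 18.9 × 1.8 = 34.02 kPa.
q_ult = q·N_q + 0.5·γ·B·N_γ
     = 34.02 × 33.3 + 0.5 × 18.9 × 2.3 × 33.9
     = 1132.9 + 736.82 = 1869.7 kPa.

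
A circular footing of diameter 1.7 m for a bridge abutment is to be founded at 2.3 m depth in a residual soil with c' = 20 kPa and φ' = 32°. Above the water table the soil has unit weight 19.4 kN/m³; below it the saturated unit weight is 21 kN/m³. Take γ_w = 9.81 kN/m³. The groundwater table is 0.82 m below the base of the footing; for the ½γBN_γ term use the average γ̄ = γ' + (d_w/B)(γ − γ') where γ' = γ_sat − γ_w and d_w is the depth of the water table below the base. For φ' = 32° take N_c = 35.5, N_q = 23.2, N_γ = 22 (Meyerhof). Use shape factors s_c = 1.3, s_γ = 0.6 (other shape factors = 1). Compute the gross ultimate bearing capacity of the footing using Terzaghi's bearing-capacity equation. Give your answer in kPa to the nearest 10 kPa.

Overburden at base level: q = 19.4 × 2.3 = 44.62 kPa.
The water table is 0.82 m below the base (< B = 1.7 m), so the ½γBN_γ term uses γ̄ = γ' + (d_w/B)(γ − γ') = 11.19 + (0.82/1.7)(19.4 − 11.19) = 15.15 kN/m³.
Cohesion term c·N_c·s_c = 20 × 35.5 × 1.3 = 923 kPa; surcharge term q·N_q = 44.62 × 23.2 = 1035.2 kPa; self-weight term 0.5·γ·B·N_γ·s_γ = 0.5 × 15.15 × 1.7 × 22 × 0.6 = 169.98 kPa.
q_ult = 923 + 1035.2 + 169.98 = 2128.2 kPa.

q_ult ≈ 2130 kPa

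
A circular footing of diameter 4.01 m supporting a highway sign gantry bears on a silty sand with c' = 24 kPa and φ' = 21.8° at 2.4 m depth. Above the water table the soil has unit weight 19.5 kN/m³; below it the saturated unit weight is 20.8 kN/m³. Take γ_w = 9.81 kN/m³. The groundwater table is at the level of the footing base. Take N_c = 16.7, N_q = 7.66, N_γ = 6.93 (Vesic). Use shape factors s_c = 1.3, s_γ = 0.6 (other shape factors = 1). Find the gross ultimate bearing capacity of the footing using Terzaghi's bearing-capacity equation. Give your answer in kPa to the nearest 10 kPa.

q_ult ≈ 970 kPa

Effective surcharge at the founding depth q = γ·D_f = 19.5 × 2.4 = 46.8 kPa.
The water table coincides with the base, so in the self-weight term γ → γ' = 10.99 kN/m³.
q_ult = c·N_c·s_c + q·N_q + 0.5·γ·B·N_γ·s_γ
     = 24 × 16.7 × 1.3 + 46.8 × 7.66 + 0.5 × 10.99 × 4.01 × 6.93 × 0.6
     = 521.04 + 358.49 + 91.621 = 971.15 kPa.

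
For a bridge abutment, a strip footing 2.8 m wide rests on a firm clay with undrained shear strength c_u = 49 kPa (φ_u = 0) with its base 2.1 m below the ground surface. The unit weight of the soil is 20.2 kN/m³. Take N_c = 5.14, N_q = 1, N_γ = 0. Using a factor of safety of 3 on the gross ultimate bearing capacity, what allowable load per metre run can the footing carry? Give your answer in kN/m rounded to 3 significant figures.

≈ 275 kN/m

Overburden at base level: q = 20.2 × 2.1 = 42.42 kPa.
Cohesion term c·N_c = 49 × 5.14 = 251.86 kPa; surcharge term q·N_q = 42.42 × 1 = 42.42 kPa.
q_ult = 251.86 + 42.42 = 294.28 kPa.
Gross allowable pressure q_all = 294.28 / 3 = 98.093 kPa.
Allowable wall load = q_all × B = 98.093 × 2.8 = 274.66 kN per metre run.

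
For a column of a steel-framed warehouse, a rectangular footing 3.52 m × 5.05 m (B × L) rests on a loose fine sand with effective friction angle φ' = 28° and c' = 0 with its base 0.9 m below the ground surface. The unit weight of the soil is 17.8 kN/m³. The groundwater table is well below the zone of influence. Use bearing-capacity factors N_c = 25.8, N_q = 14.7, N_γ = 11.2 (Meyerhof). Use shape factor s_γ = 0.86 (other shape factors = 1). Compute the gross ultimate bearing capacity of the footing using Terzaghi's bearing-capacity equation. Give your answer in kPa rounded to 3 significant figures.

q_ult ≈ 537 kPa

Overburden at base level: q = 17.8 × 0.9 = 16.02 kPa.
Surcharge term q·N_q = 16.02 × 14.7 = 235.49 kPa; self-weight term 0.5·γ·B·N_γ·s_γ = 0.5 × 17.8 × 3.52 × 11.2 × 0.86 = 301.75 kPa.
q_ult = 235.49 + 301.75 = 537.25 kPa.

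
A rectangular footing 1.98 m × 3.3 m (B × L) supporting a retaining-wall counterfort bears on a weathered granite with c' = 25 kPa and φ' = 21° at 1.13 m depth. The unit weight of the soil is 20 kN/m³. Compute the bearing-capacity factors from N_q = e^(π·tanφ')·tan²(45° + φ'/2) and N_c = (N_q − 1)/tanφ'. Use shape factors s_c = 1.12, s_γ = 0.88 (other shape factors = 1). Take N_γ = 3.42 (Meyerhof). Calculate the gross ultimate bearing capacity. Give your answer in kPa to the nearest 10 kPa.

q_ult ≈ 660 kPa

tan21° = 0.3839, so N_q = e^(π×0.3839)·tan²(55.5°) = 3.34 × 2.117 = 7.07.
N_c = (7.07 − 1)/tan21° = 15.81.
Effective surcharge at the founding depth q = γ·D_f = 20 × 1.13 = 22.6 kPa.
q_ult = c·N_c·s_c + q·N_q + 0.5·γ·B·N_γ·s_γ
     = 25 × 15.815 × 1.12 + 22.6 × 7.0708 + 0.5 × 20 × 1.98 × 3.42 × 0.88
     = 442.82 + 159.8 + 59.59 = 662.21 kPa.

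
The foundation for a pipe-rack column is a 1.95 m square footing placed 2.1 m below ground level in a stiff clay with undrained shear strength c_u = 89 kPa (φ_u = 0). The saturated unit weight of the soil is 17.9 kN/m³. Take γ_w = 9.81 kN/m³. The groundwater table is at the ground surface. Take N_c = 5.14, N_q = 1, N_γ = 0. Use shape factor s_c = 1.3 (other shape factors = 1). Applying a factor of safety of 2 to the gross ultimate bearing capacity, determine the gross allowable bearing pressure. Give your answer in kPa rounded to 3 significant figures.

With the water table at the surface the whole profile is submerged: γ' = 17.9 − 9.81 = 8.09 kN/m³, so q = γ'·D_f = 16.989 kPa.
q_ult = c·N_c·s_c + q·N_q
     = 89 × 5.14 × 1.3 + 16.989 × 1
     = 594.7 + 16.989 = 611.69 kPa.
q_all = q_ult / FS = 611.69 / 2 = 305.84 kPa.

q_all ≈ 306 kPa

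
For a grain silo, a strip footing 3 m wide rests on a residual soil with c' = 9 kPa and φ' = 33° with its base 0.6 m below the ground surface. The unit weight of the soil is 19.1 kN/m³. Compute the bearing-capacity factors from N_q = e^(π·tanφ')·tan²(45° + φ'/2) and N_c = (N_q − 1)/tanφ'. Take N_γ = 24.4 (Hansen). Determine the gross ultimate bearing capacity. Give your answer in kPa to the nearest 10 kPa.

tan33° = 0.6494, so N_q = e^(π×0.6494)·tan²(61.5°) = 7.692 × 3.392 = 26.09.
N_c = (26.09 − 1)/tan33° = 38.64.
q = γ·D_f = 19.1 × 0.6 = 11.46 kPa.
c·N_c = 9 × 38.638 = 347.74 kPa
q·N_q = 11.46 × 26.092 = 299.01 kPa
0.5·γ·B·N_γ = 0.5 × 19.1 × 3 × 24.4 = 699.06 kPa
q_ult = 347.74 + 299.01 + 699.06 = 1345.8 kPa.

q_ult ≈ 1350 kPa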